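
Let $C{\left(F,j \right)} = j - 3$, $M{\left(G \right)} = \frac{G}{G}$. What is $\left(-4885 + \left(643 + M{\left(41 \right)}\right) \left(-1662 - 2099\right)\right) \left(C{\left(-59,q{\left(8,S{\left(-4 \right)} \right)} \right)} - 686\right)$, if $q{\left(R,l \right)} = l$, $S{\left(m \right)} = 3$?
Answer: $1664900734$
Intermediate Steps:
$M{\left(G \right)} = 1$
$C{\left(F,j \right)} = -3 + j$ ($C{\left(F,j \right)} = j - 3 = -3 + j$)
$\left(-4885 + \left(643 + M{\left(41 \right)}\right) \left(-1662 - 2099\right)\right) \left(C{\left(-59,q{\left(8,S{\left(-4 \right)} \right)} \right)} - 686\right) = \left(-4885 + \left(643 + 1\right) \left(-1662 - 2099\right)\right) \left(\left(-3 + 3\right) - 686\right) = \left(-4885 + 644 \left(-3761\right)\right) \left(0 - 686\right) = \left(-4885 - 2422084\right) \left(-686\right) = \left(-2426969\right) \left(-686\right) = 1664900734$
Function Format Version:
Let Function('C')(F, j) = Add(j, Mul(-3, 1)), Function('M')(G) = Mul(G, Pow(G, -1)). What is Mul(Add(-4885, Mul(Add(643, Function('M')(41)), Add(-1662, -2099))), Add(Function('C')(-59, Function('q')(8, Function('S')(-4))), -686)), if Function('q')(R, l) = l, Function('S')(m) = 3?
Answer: 1664900734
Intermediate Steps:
Function('M')(G) = 1
Function('C')(F, j) = Add(-3, j) (Function('C')(F, j) = Add(j, -3) = Add(-3, j))
Mul(Add(-4885, Mul(Add(643, Function('M')(41)), Add(-1662, -2099))), Add(Function('C')(-59, Function('q')(8, Function('S')(-4))), -686)) = Mul(Add(-4885, Mul(Add(643, 1), Add(-1662, -2099))), Add(Add(-3, 3), -686)) = Mul(Add(-4885, Mul(644, -3761)), Add(0, -686)) = Mul(Add(-4885, -2422084), -686) = Mul(-2426969, -686) = 1664900734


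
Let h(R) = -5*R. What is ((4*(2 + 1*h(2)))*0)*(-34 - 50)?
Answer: 0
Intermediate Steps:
((4*(2 + 1*h(2)))*0)*(-34 - 50) = ((4*(2 + 1*(-5*2)))*0)*(-34 - 50) = ((4*(2 + 1*(-10)))*0)*(-84) = ((4*(2 - 10))*0)*(-84) = ((4*(-8))*0)*(-84) = -32*0*(-84) = 0*(-84) = 0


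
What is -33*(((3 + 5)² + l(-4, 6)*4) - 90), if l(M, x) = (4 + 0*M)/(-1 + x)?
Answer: 3762/5 ≈ 752.40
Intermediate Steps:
l(M, x) = 4/(-1 + x) (l(M, x) = (4 + 0)/(-1 + x) = 4/(-1 + x))
-33*(((3 + 5)² + l(-4, 6)*4) - 90) = -33*(((3 + 5)² + (4/(-1 + 6))*4) - 90) = -33*((8² + (4/5)*4) - 90) = -33*((64 + (4*(⅕))*4) - 90) = -33*((64 + (⅘)*4) - 90) = -33*((64 + 16/5) - 90) = -33*(336/5 - 90) = -33*(-114/5) = 3762/5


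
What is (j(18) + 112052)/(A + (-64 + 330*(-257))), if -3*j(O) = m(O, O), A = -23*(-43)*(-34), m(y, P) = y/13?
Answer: -145667/154050 ≈ -0.94558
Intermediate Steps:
m(y, P) = y/13 (m(y, P) = y*(1/13) = y/13)
A = -33626 (A = 989*(-34) = -33626)
j(O) = -O/39
(j(18) + 112052)/(A + (-64 + 330*(-257))) = (-1/39*18 + 112052)/(-33626 + (-64 + 330*(-257))) = (-6/13 + 112052)/(-33626 + (-64 - 84810)) = 1456670/(13*(-33626 - 84874)) = (1456670/13)/(-118500) = (1456670/13)*(-1/118500) = -145667/154050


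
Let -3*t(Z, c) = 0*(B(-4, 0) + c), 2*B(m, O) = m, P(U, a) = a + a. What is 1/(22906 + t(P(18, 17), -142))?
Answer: 1/22906 ≈ 4.3657e-5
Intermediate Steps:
P(U, a) = 2*a
B(m, O) = m/2
t(Z, c) = 0 (t(Z, c) = -0*((1/2)*(-4) + c) = -0*(-2 + c) = -1/3*0 = 0)
1/(22906 + t(P(18, 17), -142)) = 1/(22906 + 0) = 1/22906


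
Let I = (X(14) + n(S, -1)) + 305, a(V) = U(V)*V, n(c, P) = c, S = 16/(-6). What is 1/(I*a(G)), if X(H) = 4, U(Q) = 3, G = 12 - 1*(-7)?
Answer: 1/17461 ≈ 5.7271e-5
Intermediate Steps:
S = -8/3 (S = 16*(-1/6) = -8/3 ≈ -2.6667)
G = 19 (G = 12 + 7 = 19)
a(V) = 3*V
I = 919/3 (I = (4 - 8/3) + 305 = 4/3 + 305 = 919/3 ≈ 306.33)
1/(I*a(G)) = 1/(919*(3*19)/3) = 1/((919/3)*57) = 1/17461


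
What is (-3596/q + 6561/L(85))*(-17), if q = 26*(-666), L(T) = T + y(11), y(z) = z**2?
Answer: -485991971/891774 ≈ -544.97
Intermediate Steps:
L(T) = 121 + T (L(T) = T + 11**2 = T + 121 = 121 + T)
q = -17316
(-3596/q + 6561/L(85))*(-17) = (-3596/(-17316) + 6561/(121 + 85))*(-17) = (-3596*(-1/17316) + 6561/206)*(-17) = (899/4329 + 6561*(1/206))*(-17) = (899/4329 + 6561/206)*(-17) = (28587763/891774)*(-17) = -485991971/891774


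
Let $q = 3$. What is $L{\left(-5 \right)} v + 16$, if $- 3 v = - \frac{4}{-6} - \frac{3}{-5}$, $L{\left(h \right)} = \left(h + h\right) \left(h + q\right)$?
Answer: $\frac{68}{9} \approx 7.5556$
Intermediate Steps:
$L{\left(h \right)} = 2 h \left(3 + h\right)$ ($L{\left(h \right)} = \left(h + h\right) \left(h + 3\right) = 2 h \left(3 + h\right)$)
$v = - \frac{19}{45}$ ($v = - \frac{- \frac{4}{-6} - \frac{3}{-5}}{3} = - \frac{\left(-4\right) \left(- \frac{1}{6}\right) - - \frac{3}{5}}{3} = - \frac{\frac{2}{3} + \frac{3}{5}}{3} = \left(- \frac{1}{3}\right) \frac{19}{15} = - \frac{19}{45} \approx -0.42222$)
$L{\left(-5 \right)} v + 16 = 2 \left(-5\right) \left(3 - 5\right) \left(- \frac{19}{45}\right) + 16 = 2 \left(-5\right) \left(-2\right) \left(- \frac{19}{45}\right) + 16 = 20 \left(- \frac{19}{45}\right) + 16 = - \frac{76}{9} + 16 = \frac{68}{9}$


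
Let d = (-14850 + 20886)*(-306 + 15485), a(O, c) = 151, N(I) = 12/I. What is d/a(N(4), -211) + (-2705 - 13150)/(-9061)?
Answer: 830175237189/1368211 ≈ 6.0676e+5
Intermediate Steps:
d = 91620444 (d = 6036*15179 = 91620444)
d/a(N(4), -211) + (-2705 - 13150)/(-9061) = 91620444/151 + (-2705 - 13150)/(-9061) = 91620444*(1/151) - 15855*(-1/9061) = 91620444/151 + 15855/9061 = 830175237189/1368211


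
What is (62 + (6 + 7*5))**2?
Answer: 10609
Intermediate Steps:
(62 + (6 + 7*5))**2 = (62 + (6 + 35))**2 = (62 + 41)**2 = 103**2 = 10609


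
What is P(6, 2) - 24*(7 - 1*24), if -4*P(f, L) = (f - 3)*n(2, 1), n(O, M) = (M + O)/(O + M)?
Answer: 1629/4 ≈ 407.25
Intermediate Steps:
n(O, M) = 1 (n(O, M) = (M + O)/(M + O) = 1)
P(f, L) = 3/4 - f/4 (P(f, L) = -(f - 3)/4 = -(-3 + f)/4 = 3/4 - f/4)
P(6, 2) - 24*(7 - 1*24) = (3/4 - 1/4*6) - 24*(7 - 1*24) = (3/4 - 3/2) - 24*(7 - 24) = -3/4 - 24*(-17) = -3/4 + 408 = 1629/4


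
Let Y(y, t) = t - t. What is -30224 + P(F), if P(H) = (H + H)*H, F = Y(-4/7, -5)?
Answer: -30224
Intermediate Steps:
Y(y, t) = 0
F = 0
P(H) = 2*H² (P(H) = (2*H)*H = 2*H²)
-30224 + P(F) = -30224 + 2*0² = -30224 + 2*0 = -30224 + 0 = -30224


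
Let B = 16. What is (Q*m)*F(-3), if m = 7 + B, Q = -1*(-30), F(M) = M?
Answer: -2070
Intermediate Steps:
Q = 30
m = 23 (m = 7 + 16 = 23)
(Q*m)*F(-3) = (30*23)*(-3) = 690*(-3) = -2070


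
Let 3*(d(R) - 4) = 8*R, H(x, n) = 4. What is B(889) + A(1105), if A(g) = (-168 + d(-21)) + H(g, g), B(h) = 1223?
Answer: 1007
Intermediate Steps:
d(R) = 4 + 8*R/3 (d(R) = 4 + (8*R)/3 = 4 + 8*R/3)
A(g) = -216 (A(g) = (-168 + (4 + (8/3)*(-21))) + 4 = (-168 + (4 - 56)) + 4 = (-168 - 52) + 4 = -220 + 4 = -216)
B(889) + A(1105) = 1223 - 216 = 1007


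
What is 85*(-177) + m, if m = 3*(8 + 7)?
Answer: -15000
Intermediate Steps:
m = 45 (m = 3*15 = 45)
85*(-177) + m = 85*(-177) + 45 = -15045 + 45 = -15000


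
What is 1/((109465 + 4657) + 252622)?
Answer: 1/366744 ≈ 2.7267e-6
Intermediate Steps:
1/((109465 + 4657) + 252622) = 1/(114122 + 252622) = 1/366744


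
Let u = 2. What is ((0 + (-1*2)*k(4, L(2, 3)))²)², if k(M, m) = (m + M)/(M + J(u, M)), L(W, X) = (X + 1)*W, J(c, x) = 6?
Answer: 20736/625 ≈ 33.178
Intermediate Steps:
L(W, X) = W*(1 + X) (L(W, X) = (1 + X)*W = W*(1 + X))
k(M, m) = (M + m)/(6 + M) (k(M, m) = (m + M)/(M + 6) = (M + m)/(6 + M))
((0 + (-1*2)*k(4, L(2, 3)))²)² = ((0 + (-1*2)*((4 + 2*(1 + 3))/(6 + 4)))²)² = ((0 - 2*(4 + 2*4)/10)²)² = ((0 - (4 + 8)/5)²)² = ((0 - 12/5)²)² = ((-12/5)²)² = (144/25)² = 20736/625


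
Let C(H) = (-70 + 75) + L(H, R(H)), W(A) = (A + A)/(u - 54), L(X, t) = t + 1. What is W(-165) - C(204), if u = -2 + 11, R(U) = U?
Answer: -608/3 ≈ -202.67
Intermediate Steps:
u = 9
L(X, t) = 1 + t
W(A) = -2*A/45 (W(A) = (A + A)/(9 - 54) = (2*A)/(-45) = (2*A)*(-1/45) = -2*A/45)
C(H) = 6 + H (C(H) = (-70 + 75) + (1 + H) = 5 + (1 + H) = 6 + H)
W(-165) - C(204) = -2/45*(-165) - (6 + 204) = 22/3 - 1*210 = 22/3 - 210 = -608/3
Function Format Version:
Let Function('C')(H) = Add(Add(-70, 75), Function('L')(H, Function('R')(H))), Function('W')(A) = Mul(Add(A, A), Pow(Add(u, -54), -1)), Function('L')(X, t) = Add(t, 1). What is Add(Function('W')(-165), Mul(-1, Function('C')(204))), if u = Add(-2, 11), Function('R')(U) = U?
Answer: Rational(-608, 3) ≈ -202.67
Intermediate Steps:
u = 9
Function('L')(X, t) = Add(1, t)
Function('W')(A) = Mul(Rational(-2, 45), A) (Function('W')(A) = Mul(Add(A, A), Pow(Add(9, -54), -1)) = Mul(Mul(2, A), Pow(-45, -1)) = Mul(Mul(2, A), Rational(-1, 45)) = Mul(Rational(-2, 45), A))
Function('C')(H) = Add(6, H) (Function('C')(H) = Add(Add(-70, 75), Add(1, H)) = Add(5, Add(1, H)) = Add(6, H))
Add(Function('W')(-165), Mul(-1, Function('C')(204))) = Add(Mul(Rational(-2, 45), -165), Mul(-1, Add(6, 204))) = Add(Rational(22, 3), Mul(-1, 210)) = Add(Rational(22, 3), -210) = Rational(-608, 3)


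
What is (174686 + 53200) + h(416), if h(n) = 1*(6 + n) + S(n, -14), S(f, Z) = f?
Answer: 228724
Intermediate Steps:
h(n) = 6 + 2*n (h(n) = 1*(6 + n) + n = (6 + n) + n = 6 + 2*n)
(174686 + 53200) + h(416) = (174686 + 53200) + (6 + 2*416) = 227886 + (6 + 832) = 227886 + 838 = 228724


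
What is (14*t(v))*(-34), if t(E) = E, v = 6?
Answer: -2856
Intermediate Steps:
(14*t(v))*(-34) = (14*6)*(-34) = 84*(-34) = -2856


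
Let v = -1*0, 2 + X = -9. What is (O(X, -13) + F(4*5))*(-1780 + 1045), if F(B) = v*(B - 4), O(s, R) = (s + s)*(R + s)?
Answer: -388080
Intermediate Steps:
X = -11 (X = -2 - 9 = -11)
v = 0
O(s, R) = 2*s*(R + s) (O(s, R) = (2*s)*(R + s) = 2*s*(R + s))
F(B) = 0 (F(B) = 0*(B - 4) = 0*(-4 + B) = 0)
(O(X, -13) + F(4*5))*(-1780 + 1045) = (2*(-11)*(-13 - 11) + 0)*(-1780 + 1045) = (2*(-11)*(-24) + 0)*(-735) = (528 + 0)*(-735) = 528*(-735) = -388080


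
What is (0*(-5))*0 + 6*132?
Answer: 792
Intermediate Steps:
(0*(-5))*0 + 6*132 = 0*0 + 792 = 0 + 792 = 792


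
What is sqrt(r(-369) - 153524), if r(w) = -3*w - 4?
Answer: 47*I*sqrt(69) ≈ 390.41*I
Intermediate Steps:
r(w) = -4 - 3*w
sqrt(r(-369) - 153524) = sqrt((-4 - 3*(-369)) - 153524) = sqrt((-4 + 1107) - 153524) = sqrt(1103 - 153524) = sqrt(-152421) = 47*I*sqrt(69)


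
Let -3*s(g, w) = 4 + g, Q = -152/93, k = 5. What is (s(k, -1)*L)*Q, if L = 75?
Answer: 11400/31 ≈ 367.74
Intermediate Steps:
Q = -152/93 (Q = -152*1/93 = -152/93 ≈ -1.6344)
s(g, w) = -4/3 - g/3 (s(g, w) = -(4 + g)/3 = -4/3 - g/3)
(s(k, -1)*L)*Q = ((-4/3 - ⅓*5)*75)*(-152/93) = ((-4/3 - 5/3)*75)*(-152/93) = -3*75*(-152/93) = -225*(-152/93) = 11400/31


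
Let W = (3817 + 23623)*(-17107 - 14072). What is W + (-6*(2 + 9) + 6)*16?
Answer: -855552720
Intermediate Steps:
W = -855551760 (W = 27440*(-31179) = -855551760)
W + (-6*(2 + 9) + 6)*16 = -855551760 + (-6*(2 + 9) + 6)*16 = -855551760 + (-6*11 + 6)*16 = -855551760 + (-66 + 6)*16 = -855551760 - 60*16 = -855551760 - 960 = -855552720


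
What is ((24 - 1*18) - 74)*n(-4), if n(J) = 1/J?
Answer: 17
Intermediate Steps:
((24 - 1*18) - 74)*n(-4) = ((24 - 1*18) - 74)/(-4) = ((24 - 18) - 74)*(-1/4) = (6 - 74)*(-1/4) = -68*(-1/4) = 17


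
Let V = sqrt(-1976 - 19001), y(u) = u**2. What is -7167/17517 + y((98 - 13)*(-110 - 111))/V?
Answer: -2389/5839 - 352876225*I*sqrt(20977)/20977 ≈ -0.40915 - 2.4364e+6*I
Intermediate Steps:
V = I*sqrt(20977) (V = sqrt(-20977) = I*sqrt(20977) ≈ 144.83*I)
-7167/17517 + y((98 - 13)*(-110 - 111))/V = -7167/17517 + ((98 - 13)*(-110 - 111))**2/((I*sqrt(20977))) = -7167*1/17517 + (85*(-221))**2*(-I*sqrt(20977)/20977) = -2389/5839 + (-18785)**2*(-I*sqrt(20977)/20977) = -2389/5839 + 352876225*(-I*sqrt(20977)/20977) = -2389/5839 - 352876225*I*sqrt(20977)/20977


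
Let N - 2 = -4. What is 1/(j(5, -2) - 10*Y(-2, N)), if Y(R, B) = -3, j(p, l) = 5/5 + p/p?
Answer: 1/32 ≈ 0.031250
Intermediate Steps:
N = -2 (N = 2 - 4 = -2)
j(p, l) = 2 (j(p, l) = 5*(1/5) + 1 = 1 + 1 = 2)
1/(j(5, -2) - 10*Y(-2, N)) = 1/(2 - 10*(-3)) = 1/(2 + 30) = 1/32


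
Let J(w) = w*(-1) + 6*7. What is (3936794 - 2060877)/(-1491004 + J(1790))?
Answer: -1875917/1492752 ≈ -1.2567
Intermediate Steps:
J(w) = 42 - w (J(w) = -w + 42 = 42 - w)
(3936794 - 2060877)/(-1491004 + J(1790)) = (3936794 - 2060877)/(-1491004 + (42 - 1*1790)) = 1875917/(-1491004 + (42 - 1790)) = 1875917/(-1491004 - 1748) = 1875917/(-1492752) = 1875917*(-1/1492752) = -1875917/1492752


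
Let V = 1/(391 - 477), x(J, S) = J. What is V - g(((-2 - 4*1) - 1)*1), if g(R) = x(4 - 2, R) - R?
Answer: -775/86 ≈ -9.0116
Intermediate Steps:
V = -1/86 (V = 1/(-86) = -1/86 ≈ -0.011628)
g(R) = 2 - R (g(R) = (4 - 2) - R = 2 - R)
V - g(((-2 - 4*1) - 1)*1) = -1/86 - (2 - ((-2 - 4*1) - 1)) = -1/86 - (2 - ((-2 - 4) - 1)) = -1/86 - (2 - (-6 - 1)) = -1/86 - (2 - (-7)) = -1/86 - (2 - 1*(-7)) = -1/86 - (2 + 7) = -1/86 - 1*9 = -1/86 - 9 = -775/86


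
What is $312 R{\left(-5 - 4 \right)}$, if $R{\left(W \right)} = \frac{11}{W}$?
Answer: $- \frac{1144}{3} \approx -381.33$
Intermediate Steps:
$312 R{\left(-5 - 4 \right)} = 312 \frac{11}{-5 - 4} = 312 \frac{11}{-9} = 312 \cdot 11 \left(- \frac{1}{9}\right) = 312 \left(- \frac{11}{9}\right) = - \frac{1144}{3}$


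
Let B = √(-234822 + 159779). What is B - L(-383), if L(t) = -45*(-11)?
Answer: -495 + I*√75043 ≈ -495.0 + 273.94*I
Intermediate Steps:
B = I*√75043 (B = √(-75043) = I*√75043 ≈ 273.94*I)
L(t) = 495
B - L(-383) = I*√75043 - 1*495 = I*√75043 - 495 = -495 + I*√75043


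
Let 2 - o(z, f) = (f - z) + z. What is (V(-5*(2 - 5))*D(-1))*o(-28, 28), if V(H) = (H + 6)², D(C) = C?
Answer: 11466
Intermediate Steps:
o(z, f) = 2 - f (o(z, f) = 2 - ((f - z) + z) = 2 - f)
V(H) = (6 + H)²
(V(-5*(2 - 5))*D(-1))*o(-28, 28) = ((6 - 5*(2 - 5))²*(-1))*(2 - 1*28) = ((6 - 5*(-3))²*(-1))*(2 - 28) = ((6 + 15)²*(-1))*(-26) = (21²*(-1))*(-26) = (441*(-1))*(-26) = -441*(-26) = 11466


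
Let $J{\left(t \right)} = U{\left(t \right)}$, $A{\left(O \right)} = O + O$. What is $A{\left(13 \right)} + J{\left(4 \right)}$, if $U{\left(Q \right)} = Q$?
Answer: $30$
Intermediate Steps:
$A{\left(O \right)} = 2 O$
$J{\left(t \right)} = t$
$A{\left(13 \right)} + J{\left(4 \right)} = 2 \cdot 13 + 4 = 26 + 4 = 30$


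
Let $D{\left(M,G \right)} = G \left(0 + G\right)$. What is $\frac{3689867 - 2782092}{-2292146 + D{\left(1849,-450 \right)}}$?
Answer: $- \frac{907775}{2089646} \approx -0.43442$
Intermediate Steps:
$D{\left(M,G \right)} = G^{2}$ ($D{\left(M,G \right)} = G G = G^{2}$)
$\frac{3689867 - 2782092}{-2292146 + D{\left(1849,-450 \right)}} = \frac{3689867 - 2782092}{-2292146 + \left(-450\right)^{2}} = \frac{907775}{-2292146 + 202500} = \frac{907775}{-2089646} = 907775 \left(- \frac{1}{2089646}\right) = - \frac{907775}{2089646}$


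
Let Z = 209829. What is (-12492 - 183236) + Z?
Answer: 14101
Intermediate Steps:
(-12492 - 183236) + Z = (-12492 - 183236) + 209829 = -195728 + 209829 = 14101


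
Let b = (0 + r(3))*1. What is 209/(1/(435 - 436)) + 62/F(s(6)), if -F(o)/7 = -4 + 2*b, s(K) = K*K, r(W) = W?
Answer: -1494/7 ≈ -213.43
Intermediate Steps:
b = 3 (b = (0 + 3)*1 = 3*1 = 3)
s(K) = K²
F(o) = -14 (F(o) = -7*(-4 + 2*3) = -7*(-4 + 6) = -7*2 = -14)
209/(1/(435 - 436)) + 62/F(s(6)) = 209/(1/(435 - 436)) + 62/(-14) = 209/(1/(-1)) + 62*(-1/14) = 209/(-1) - 31/7 = 209*(-1) - 31/7 = -209 - 31/7 = -1494/7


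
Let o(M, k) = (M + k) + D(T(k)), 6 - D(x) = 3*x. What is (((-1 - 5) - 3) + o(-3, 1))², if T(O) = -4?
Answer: 49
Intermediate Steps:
D(x) = 6 - 3*x
o(M, k) = 18 + M + k (o(M, k) = (M + k) + (6 - 3*(-4)) = (M + k) + (6 + 12) = (M + k) + 18 = 18 + M + k)
(((-1 - 5) - 3) + o(-3, 1))² = (((-1 - 5) - 3) + (18 - 3 + 1))² = ((-6 - 3) + 16)² = (-9 + 16)² = 7² = 49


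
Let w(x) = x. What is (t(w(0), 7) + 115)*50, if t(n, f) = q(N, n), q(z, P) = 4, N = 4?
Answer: 5950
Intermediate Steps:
t(n, f) = 4
(t(w(0), 7) + 115)*50 = (4 + 115)*50 = 119*50 = 5950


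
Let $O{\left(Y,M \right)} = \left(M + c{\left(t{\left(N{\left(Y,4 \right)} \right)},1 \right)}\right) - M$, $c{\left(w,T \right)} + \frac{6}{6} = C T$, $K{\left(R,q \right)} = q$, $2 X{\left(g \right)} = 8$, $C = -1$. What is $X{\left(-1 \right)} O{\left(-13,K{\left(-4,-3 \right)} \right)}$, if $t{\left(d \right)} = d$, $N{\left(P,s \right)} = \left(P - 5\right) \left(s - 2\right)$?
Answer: $-8$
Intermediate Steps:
$X{\left(g \right)} = 4$ ($X{\left(g \right)} = \frac{1}{2} \cdot 8 = 4$)
$N{\left(P,s \right)} = \left(-5 + P\right) \left(-2 + s\right)$
$c{\left(w,T \right)} = -1 - T$
$O{\left(Y,M \right)} = -2$ ($O{\left(Y,M \right)} = \left(M - 2\right) - M = \left(-2 + M\right) - M = -2$)
$X{\left(-1 \right)} O{\left(-13,K{\left(-4,-3 \right)} \right)} = 4 \left(-2\right) = -8$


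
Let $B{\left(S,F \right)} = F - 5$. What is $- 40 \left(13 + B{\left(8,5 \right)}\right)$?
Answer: $-520$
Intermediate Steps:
$B{\left(S,F \right)} = -5 + F$
$- 40 \left(13 + B{\left(8,5 \right)}\right) = - 40 \left(13 + \left(-5 + 5\right)\right) = - 40 \left(13 + 0\right) = \left(-40\right) 13 = -520$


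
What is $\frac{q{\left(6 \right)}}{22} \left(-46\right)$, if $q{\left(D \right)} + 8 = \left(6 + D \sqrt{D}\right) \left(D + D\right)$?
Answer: $- \frac{1472}{11} - \frac{1656 \sqrt{6}}{11} \approx -502.58$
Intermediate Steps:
$q{\left(D \right)} = -8 + 2 D \left(6 + D^{\frac{3}{2}}\right)$ ($q{\left(D \right)} = -8 + \left(6 + D \sqrt{D}\right) \left(D + D\right) = -8 + \left(6 + D^{\frac{3}{2}}\right) 2 D = -8 + 2 D \left(6 + D^{\frac{3}{2}}\right)$)
$\frac{q{\left(6 \right)}}{22} \left(-46\right) = \frac{-8 + 2 \cdot 6^{\frac{5}{2}} + 12 \cdot 6}{22} \left(-46\right) = \frac{-8 + 2 \cdot 36 \sqrt{6} + 72}{22} \left(-46\right) = \frac{-8 + 72 \sqrt{6} + 72}{22} \left(-46\right) = \frac{64 + 72 \sqrt{6}}{22} \left(-46\right) = \left(\frac{32}{11} + \frac{36 \sqrt{6}}{11}\right) \left(-46\right) = - \frac{1472}{11} - \frac{1656 \sqrt{6}}{11}$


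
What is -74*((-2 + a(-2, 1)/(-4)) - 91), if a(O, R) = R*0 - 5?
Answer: 13579/2 ≈ 6789.5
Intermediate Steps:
a(O, R) = -5 (a(O, R) = 0 - 5 = -5)
-74*((-2 + a(-2, 1)/(-4)) - 91) = -74*((-2 - 5/(-4)) - 91) = -74*((-2 - 5*(-1/4)) - 91) = -74*((-2 + 5/4) - 91) = -74*(-3/4 - 91) = -74*(-367/4) = 13579/2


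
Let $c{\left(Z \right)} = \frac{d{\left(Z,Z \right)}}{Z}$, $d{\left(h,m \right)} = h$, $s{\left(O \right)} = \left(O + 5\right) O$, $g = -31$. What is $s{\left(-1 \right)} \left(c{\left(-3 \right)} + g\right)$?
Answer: $120$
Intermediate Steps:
$s{\left(O \right)} = O \left(5 + O\right)$ ($s{\left(O \right)} = \left(5 + O\right) O = O \left(5 + O\right)$)
$c{\left(Z \right)} = 1$ ($c{\left(Z \right)} = \frac{Z}{Z} = 1$)
$s{\left(-1 \right)} \left(c{\left(-3 \right)} + g\right) = - (5 - 1) \left(1 - 31\right) = \left(-1\right) 4 \left(-30\right) = \left(-4\right) \left(-30\right) = 120$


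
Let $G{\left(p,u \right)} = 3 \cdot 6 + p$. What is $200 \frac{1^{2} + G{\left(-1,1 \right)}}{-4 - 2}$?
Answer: $-600$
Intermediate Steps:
$G{\left(p,u \right)} = 18 + p$
$200 \frac{1^{2} + G{\left(-1,1 \right)}}{-4 - 2} = 200 \frac{1^{2} + \left(18 - 1\right)}{-4 - 2} = 200 \frac{1 + 17}{-6} = 200 \cdot 18 \left(- \frac{1}{6}\right) = 200 \left(-3\right) = -600$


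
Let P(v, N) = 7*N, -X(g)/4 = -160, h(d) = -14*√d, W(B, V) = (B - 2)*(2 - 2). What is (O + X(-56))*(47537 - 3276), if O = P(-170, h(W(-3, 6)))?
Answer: 28327040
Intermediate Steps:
W(B, V) = 0 (W(B, V) = (-2 + B)*0 = 0)
X(g) = 640 (X(g) = -4*(-160) = 640)
O = 0 (O = 7*(-14*√0) = 7*(-14*0) = 7*0 = 0)
(O + X(-56))*(47537 - 3276) = (0 + 640)*(47537 - 3276) = 640*44261 = 28327040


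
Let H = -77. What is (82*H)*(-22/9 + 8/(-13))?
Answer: 2260412/117 ≈ 19320.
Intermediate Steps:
(82*H)*(-22/9 + 8/(-13)) = (82*(-77))*(-22/9 + 8/(-13)) = -6314*(-22*1/9 + 8*(-1/13)) = -6314*(-22/9 - 8/13) = -6314*(-358/117) = 2260412/117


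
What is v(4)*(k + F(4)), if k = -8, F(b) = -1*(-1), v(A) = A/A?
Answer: -7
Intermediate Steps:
v(A) = 1
F(b) = 1
v(4)*(k + F(4)) = 1*(-8 + 1) = 1*(-7) = -7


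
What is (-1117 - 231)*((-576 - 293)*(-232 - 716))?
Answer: -1110498576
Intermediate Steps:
(-1117 - 231)*((-576 - 293)*(-232 - 716)) = -(-1171412)*(-948) = -1348*823812 = -1110498576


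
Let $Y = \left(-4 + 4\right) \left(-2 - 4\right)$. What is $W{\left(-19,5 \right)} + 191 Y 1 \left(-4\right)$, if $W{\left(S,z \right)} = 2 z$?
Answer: $10$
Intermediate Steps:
$Y = 0$ ($Y = 0 \left(-6\right) = 0$)
$W{\left(-19,5 \right)} + 191 Y 1 \left(-4\right) = 2 \cdot 5 + 191 \cdot 0 \cdot 1 \left(-4\right) = 10 + 191 \cdot 0 \left(-4\right) = 10 + 191 \cdot 0 = 10 + 0 = 10$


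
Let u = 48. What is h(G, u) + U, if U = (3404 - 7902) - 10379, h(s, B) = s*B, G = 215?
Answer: -4557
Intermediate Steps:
h(s, B) = B*s
U = -14877 (U = -4498 - 10379 = -14877)
h(G, u) + U = 48*215 - 14877 = 10320 - 14877 = -4557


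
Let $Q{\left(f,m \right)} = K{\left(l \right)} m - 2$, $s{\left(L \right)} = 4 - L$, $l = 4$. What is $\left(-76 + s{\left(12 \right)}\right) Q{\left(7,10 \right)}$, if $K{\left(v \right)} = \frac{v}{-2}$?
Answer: $1848$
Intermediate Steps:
$K{\left(v \right)} = - \frac{v}{2}$ ($K{\left(v \right)} = v \left(- \frac{1}{2}\right) = - \frac{v}{2}$)
$Q{\left(f,m \right)} = -2 - 2 m$ ($Q{\left(f,m \right)} = \left(- \frac{1}{2}\right) 4 m - 2 = - 2 m - 2 = -2 - 2 m$)
$\left(-76 + s{\left(12 \right)}\right) Q{\left(7,10 \right)} = \left(-76 + \left(4 - 12\right)\right) \left(-2 - 20\right) = \left(-76 - 8\right) \left(-22\right) = \left(-84\right) \left(-22\right) = 1848$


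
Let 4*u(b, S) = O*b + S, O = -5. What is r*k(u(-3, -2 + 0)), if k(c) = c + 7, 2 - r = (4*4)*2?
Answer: -615/2 ≈ -307.50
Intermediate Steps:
u(b, S) = -5*b/4 + S/4 (u(b, S) = (-5*b + S)/4 = (S - 5*b)/4 = -5*b/4 + S/4)
r = -30 (r = 2 - 4*4*2 = 2 - 16*2 = 2 - 1*32 = 2 - 32 = -30)
k(c) = 7 + c
r*k(u(-3, -2 + 0)) = -30*(7 + (-5/4*(-3) + (-2 + 0)/4)) = -30*(7 + (15/4 + (¼)*(-2))) = -30*(7 + (15/4 - ½)) = -30*(7 + 13/4) = -30*41/4 = -615/2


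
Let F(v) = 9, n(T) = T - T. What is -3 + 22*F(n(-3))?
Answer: 195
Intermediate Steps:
n(T) = 0
-3 + 22*F(n(-3)) = -3 + 22*9 = -3 + 198 = 195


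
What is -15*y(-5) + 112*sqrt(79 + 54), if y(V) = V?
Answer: 75 + 112*sqrt(133) ≈ 1366.6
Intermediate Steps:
-15*y(-5) + 112*sqrt(79 + 54) = -15*(-5) + 112*sqrt(79 + 54) = 75 + 112*sqrt(133)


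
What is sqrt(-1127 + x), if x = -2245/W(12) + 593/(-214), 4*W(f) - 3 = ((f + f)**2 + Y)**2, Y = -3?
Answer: I*sqrt(348606062391295326)/17565762 ≈ 33.612*I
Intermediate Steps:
W(f) = 3/4 + (-3 + 4*f**2)**2/4 (W(f) = 3/4 + ((f + f)**2 - 3)**2/4 = 3/4 + ((2*f)**2 - 3)**2/4 = 3/4 + (4*f**2 - 3)**2/4 = 3/4 + (-3 + 4*f**2)**2/4)
x = -49155649/17565762 (x = -2245/(3/4 + (-3 + 4*12**2)**2/4) + 593/(-214) = -2245/(3/4 + (-3 + 4*144)**2/4) + 593*(-1/214) = -2245/(3/4 + (-3 + 576)**2/4) - 593/214 = -2245/(3/4 + (1/4)*573**2) - 593/214 = -2245/(3/4 + (1/4)*328329) - 593/214 = -2245/(3/4 + 328329/4) - 593/214 = -2245/82083 - 593/214 = -49155649/17565762 ≈ -2.7984)
sqrt(-1127 + x) = sqrt(-1127 - 49155649/17565762) = sqrt(-19845769423/17565762) = I*sqrt(348606062391295326)/17565762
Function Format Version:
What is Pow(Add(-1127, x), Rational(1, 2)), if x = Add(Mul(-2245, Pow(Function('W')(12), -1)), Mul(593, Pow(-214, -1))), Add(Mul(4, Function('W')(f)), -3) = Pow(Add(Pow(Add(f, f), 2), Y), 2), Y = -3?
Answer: Mul(Rational(1, 17565762), I, Pow(348606062391295326, Rational(1, 2))) ≈ Mul(33.612, I)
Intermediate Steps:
Function('W')(f) = Add(Rational(3, 4), Mul(Rational(1, 4), Pow(Add(-3, Mul(4, Pow(f, 2))), 2))) (Function('W')(f) = Add(Rational(3, 4), Mul(Rational(1, 4), Pow(Add(Pow(Add(f, f), 2), -3), 2))) = Add(Rational(3, 4), Mul(Rational(1, 4), Pow(Add(Pow(Mul(2, f), 2), -3), 2))) = Add(Rational(3, 4), Mul(Rational(1, 4), Pow(Add(Mul(4, Pow(f, 2)), -3), 2))) = Add(Rational(3, 4), Mul(Rational(1, 4), Pow(Add(-3, Mul(4, Pow(f, 2))), 2))))
x = Rational(-49155649, 17565762) (x = Add(Mul(-2245, Pow(Add(Rational(3, 4), Mul(Rational(1, 4), Pow(Add(-3, Mul(4, Pow(12, 2))), 2))), -1)), Mul(593, Pow(-214, -1))) = Add(Mul(-2245, Pow(Add(Rational(3, 4), Mul(Rational(1, 4), Pow(Add(-3, Mul(4, 144)), 2))), -1)), Mul(593, Rational(-1, 214))) = Add(Mul(-2245, Pow(Add(Rational(3, 4), Mul(Rational(1, 4), Pow(Add(-3, 576), 2))), -1)), Rational(-593, 214)) = Add(Mul(-2245, Pow(Add(Rational(3, 4), Mul(Rational(1, 4), Pow(573, 2))), -1)), Rational(-593, 214)) = Add(Mul(-2245, Pow(Add(Rational(3, 4), Mul(Rational(1, 4), 328329)), -1)), Rational(-593, 214)) = Add(Mul(-2245, Pow(Add(Rational(3, 4), Rational(328329, 4)), -1)), Rational(-593, 214)) = Add(Mul(-2245, Pow(82083, -1)), Rational(-593, 214)) = Add(Mul(-2245, Rational(1, 82083)), Rational(-593, 214)) = Add(Rational(-2245, 82083), Rational(-593, 214)) = Rational(-49155649, 17565762) ≈ -2.7984)
Pow(Add(-1127, x), Rational(1, 2)) = Pow(Add(-1127, Rational(-49155649, 17565762)), Rational(1, 2)) = Pow(Rational(-19845769423, 17565762), Rational(1, 2)) = Mul(Rational(1, 17565762), I, Pow(348606062391295326, Rational(1, 2)))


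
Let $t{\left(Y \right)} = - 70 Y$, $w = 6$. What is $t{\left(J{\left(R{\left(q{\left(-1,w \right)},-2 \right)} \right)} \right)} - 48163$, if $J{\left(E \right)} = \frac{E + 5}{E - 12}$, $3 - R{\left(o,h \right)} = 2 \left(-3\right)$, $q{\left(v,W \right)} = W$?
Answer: $- \frac{143509}{3} \approx -47836.0$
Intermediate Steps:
$R{\left(o,h \right)} = 9$ ($R{\left(o,h \right)} = 3 - 2 \left(-3\right) = 3 - -6 = 3 + 6 = 9$)
$J{\left(E \right)} = \frac{5 + E}{-12 + E}$
$t{\left(J{\left(R{\left(q{\left(-1,w \right)},-2 \right)} \right)} \right)} - 48163 = - 70 \frac{5 + 9}{-12 + 9} - 48163 = - 70 \frac{1}{-3} \cdot 14 - 48163 = - 70 \left(\left(- \frac{1}{3}\right) 14\right) - 48163 = \left(-70\right) \left(- \frac{14}{3}\right) - 48163 = \frac{980}{3} - 48163 = - \frac{143509}{3}$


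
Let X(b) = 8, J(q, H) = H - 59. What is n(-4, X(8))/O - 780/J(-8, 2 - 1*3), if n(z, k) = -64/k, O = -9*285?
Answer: 33353/2565 ≈ 13.003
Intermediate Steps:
J(q, H) = -59 + H
O = -2565
n(-4, X(8))/O - 780/J(-8, 2 - 1*3) = -64/8/(-2565) - 780/(-59 + (2 - 1*3)) = -64*1/8*(-1/2565) - 780/(-59 + (2 - 3)) = -8*(-1/2565) - 780/(-59 - 1) = 8/2565 - 780/(-60) = 8/2565 - 780*(-1/60) = 8/2565 + 13 = 33353/2565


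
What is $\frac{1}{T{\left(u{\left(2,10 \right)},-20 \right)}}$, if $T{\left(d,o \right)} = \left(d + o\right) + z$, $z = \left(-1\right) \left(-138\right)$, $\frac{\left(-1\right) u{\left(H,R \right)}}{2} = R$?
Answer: $\frac{1}{98} \approx 0.010204$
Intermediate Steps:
$u{\left(H,R \right)} = - 2 R$
$z = 138$
$T{\left(d,o \right)} = 138 + d + o$ ($T{\left(d,o \right)} = \left(d + o\right) + 138 = 138 + d + o$)
$\frac{1}{T{\left(u{\left(2,10 \right)},-20 \right)}} = \frac{1}{138 - 20 - 20} = \frac{1}{98}$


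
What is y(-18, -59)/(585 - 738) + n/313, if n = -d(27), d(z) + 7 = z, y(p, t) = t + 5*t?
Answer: 35914/15963 ≈ 2.2498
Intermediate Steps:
y(p, t) = 6*t
d(z) = -7 + z
n = -20 (n = -(-7 + 27) = -1*20 = -20)
y(-18, -59)/(585 - 738) + n/313 = (6*(-59))/(585 - 738) - 20/313 = -354/(-153) - 20*1/313 = -354*(-1/153) - 20/313 = 118/51 - 20/313 = 35914/15963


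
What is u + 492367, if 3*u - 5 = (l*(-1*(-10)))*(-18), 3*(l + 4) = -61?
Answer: 1481486/3 ≈ 4.9383e+5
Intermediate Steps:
l = -73/3 (l = -4 + (⅓)*(-61) = -4 - 61/3 = -73/3 ≈ -24.333)
u = 4385/3 (u = 5/3 + (-(-73)*(-10)/3*(-18))/3 = 5/3 + (-73/3*10*(-18))/3 = 5/3 + (-730/3*(-18))/3 = 5/3 + (⅓)*4380 = 5/3 + 1460 = 4385/3 ≈ 1461.7)
u + 492367 = 4385/3 + 492367 = 1481486/3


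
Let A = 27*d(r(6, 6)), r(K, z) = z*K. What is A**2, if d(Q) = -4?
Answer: 11664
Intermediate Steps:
r(K, z) = K*z
A = -108 (A = 27*(-4) = -108)
A**2 = (-108)**2 = 11664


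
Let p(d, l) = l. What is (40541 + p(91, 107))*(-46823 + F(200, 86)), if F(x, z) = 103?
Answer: -1899074560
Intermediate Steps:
(40541 + p(91, 107))*(-46823 + F(200, 86)) = (40541 + 107)*(-46823 + 103) = 40648*(-46720) = -1899074560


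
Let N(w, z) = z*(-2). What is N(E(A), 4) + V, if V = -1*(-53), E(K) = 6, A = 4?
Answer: 45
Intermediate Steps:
N(w, z) = -2*z
V = 53
N(E(A), 4) + V = -2*4 + 53 = -8 + 53 = 45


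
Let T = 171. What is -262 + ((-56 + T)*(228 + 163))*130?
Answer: 5845188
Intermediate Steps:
-262 + ((-56 + T)*(228 + 163))*130 = -262 + ((-56 + 171)*(228 + 163))*130 = -262 + (115*391)*130 = -262 + 44965*130 = -262 + 5845450 = 5845188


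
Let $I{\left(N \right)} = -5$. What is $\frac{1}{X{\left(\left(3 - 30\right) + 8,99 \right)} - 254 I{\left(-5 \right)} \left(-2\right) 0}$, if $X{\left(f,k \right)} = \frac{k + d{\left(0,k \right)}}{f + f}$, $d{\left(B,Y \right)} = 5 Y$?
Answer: $- \frac{19}{297} \approx -0.063973$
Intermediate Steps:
$X{\left(f,k \right)} = \frac{3 k}{f}$ ($X{\left(f,k \right)} = \frac{k + 5 k}{f + f} = \frac{6 k}{2 f} = 6 k \frac{1}{2 f} = \frac{3 k}{f}$)
$\frac{1}{X{\left(\left(3 - 30\right) + 8,99 \right)} - 254 I{\left(-5 \right)} \left(-2\right) 0} = \frac{1}{3 \cdot 99 \frac{1}{\left(3 - 30\right) + 8} - 254 \left(-5\right) \left(-2\right) 0} = \frac{1}{3 \cdot 99 \frac{1}{-27 + 8} - 254 \cdot 10 \cdot 0} = \frac{1}{3 \cdot 99 \frac{1}{-19} - 0} = \frac{1}{3 \cdot 99 \left(- \frac{1}{19}\right) + 0} = \frac{1}{- \frac{297}{19} + 0} = \frac{1}{- \frac{297}{19}} = - \frac{19}{297}$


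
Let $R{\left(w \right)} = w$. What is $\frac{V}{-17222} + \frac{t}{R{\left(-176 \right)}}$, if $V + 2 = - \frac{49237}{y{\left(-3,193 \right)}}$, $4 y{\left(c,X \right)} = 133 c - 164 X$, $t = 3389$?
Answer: $- \frac{935345735077}{48574444336} \approx -19.256$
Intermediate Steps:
$y{\left(c,X \right)} = - 41 X + \frac{133 c}{4}$ ($y{\left(c,X \right)} = \frac{133 c - 164 X}{4} = \frac{- 164 X + 133 c}{4} = - 41 X + \frac{133 c}{4}$)
$V = \frac{132846}{32051}$ ($V = -2 - \frac{49237}{\left(-41\right) 193 + \frac{133}{4} \left(-3\right)} = -2 - \frac{49237}{-7913 - \frac{399}{4}} = -2 - \frac{49237}{- \frac{32051}{4}} = -2 - - \frac{196948}{32051} = -2 + \frac{196948}{32051} = \frac{132846}{32051} \approx 4.1448$)
$\frac{V}{-17222} + \frac{t}{R{\left(-176 \right)}} = \frac{132846}{32051 \left(-17222\right)} + \frac{3389}{-176} = \frac{132846}{32051} \left(- \frac{1}{17222}\right) + 3389 \left(- \frac{1}{176}\right) = - \frac{66423}{275991161} - \frac{3389}{176} = - \frac{935345735077}{48574444336}$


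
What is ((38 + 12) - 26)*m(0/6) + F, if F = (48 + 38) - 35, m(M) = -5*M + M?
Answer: 51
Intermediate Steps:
m(M) = -4*M
F = 51 (F = 86 - 35 = 51)
((38 + 12) - 26)*m(0/6) + F = ((38 + 12) - 26)*(-0/6) + 51 = (50 - 26)*(-0/6) + 51 = 24*(-4*0) + 51 = 24*0 + 51 = 0 + 51 = 51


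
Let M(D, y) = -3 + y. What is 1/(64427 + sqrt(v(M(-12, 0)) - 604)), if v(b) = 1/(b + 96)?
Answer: 5991711/386028020768 - I*sqrt(5223903)/386028020768 ≈ 1.5521e-5 - 5.9208e-9*I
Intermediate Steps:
v(b) = 1/(96 + b)
1/(64427 + sqrt(v(M(-12, 0)) - 604)) = 1/(64427 + sqrt(1/(96 + (-3 + 0)) - 604)) = 1/(64427 + sqrt(1/(96 - 3) - 604)) = 1/(64427 + sqrt(1/93 - 604)) = 1/(64427 + sqrt(-56171/93)) = 1/(64427 + I*sqrt(5223903)/93)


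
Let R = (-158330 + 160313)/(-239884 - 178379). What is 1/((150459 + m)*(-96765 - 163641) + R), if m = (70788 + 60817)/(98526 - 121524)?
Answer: -534400693/20937250652336499230 ≈ -2.5524e-11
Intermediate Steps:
R = -661/139421 (R = 1983/(-418263) = 1983*(-1/418263) = -661/139421 ≈ -0.0047410)
m = -131605/22998 (m = 131605/(-22998) = 131605*(-1/22998) = -131605/22998 ≈ -5.7225)
1/((150459 + m)*(-96765 - 163641) + R) = 1/((150459 - 131605/22998)*(-96765 - 163641) - 661/139421) = 1/((3460124477/22998)*(-260406) - 661/139421) = 1/(-150172862426277/3833 - 661/139421) = 1/(-20937250652336499230/534400693) = -534400693/20937250652336499230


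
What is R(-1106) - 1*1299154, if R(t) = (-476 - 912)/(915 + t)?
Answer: -248137026/191 ≈ -1.2991e+6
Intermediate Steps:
R(t) = -1388/(915 + t)
R(-1106) - 1*1299154 = -1388/(915 - 1106) - 1*1299154 = -1388/(-191) - 1299154 = -1388*(-1/191) - 1299154 = 1388/191 - 1299154 = -248137026/191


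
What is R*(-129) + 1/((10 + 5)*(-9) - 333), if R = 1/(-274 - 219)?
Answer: 59879/230724 ≈ 0.25953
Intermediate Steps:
R = -1/493 (R = 1/(-493) = -1/493 ≈ -0.0020284)
R*(-129) + 1/((10 + 5)*(-9) - 333) = -1/493*(-129) + 1/((10 + 5)*(-9) - 333) = 129/493 + 1/(15*(-9) - 333) = 129/493 + 1/(-135 - 333) = 129/493 + 1/(-468) = 129/493 - 1/468 = 59879/230724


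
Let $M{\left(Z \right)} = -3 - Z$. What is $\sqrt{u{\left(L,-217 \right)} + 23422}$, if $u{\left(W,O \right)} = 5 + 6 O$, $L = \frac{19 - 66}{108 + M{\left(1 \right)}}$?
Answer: $5 \sqrt{885} \approx 148.74$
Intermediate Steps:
$L = - \frac{47}{104}$ ($L = \frac{19 - 66}{108 - 4} = - \frac{47}{108 - 4} = - \frac{47}{104} \approx -0.45192$)
$\sqrt{u{\left(L,-217 \right)} + 23422} = \sqrt{\left(5 + 6 \left(-217\right)\right) + 23422} = \sqrt{\left(5 - 1302\right) + 23422} = \sqrt{-1297 + 23422} = \sqrt{22125} = 5 \sqrt{885}$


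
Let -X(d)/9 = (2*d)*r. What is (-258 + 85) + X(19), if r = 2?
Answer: -857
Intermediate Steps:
X(d) = -36*d (X(d) = -9*2*d*2 = -36*d)
(-258 + 85) + X(19) = (-258 + 85) - 36*19 = -173 - 684 = -857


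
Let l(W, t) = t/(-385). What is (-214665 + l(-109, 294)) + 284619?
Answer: 3847428/55 ≈ 69953.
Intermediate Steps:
l(W, t) = -t/385 (l(W, t) = t*(-1/385) = -t/385)
(-214665 + l(-109, 294)) + 284619 = (-214665 - 1/385*294) + 284619 = (-214665 - 42/55) + 284619 = -11806617/55 + 284619 = 3847428/55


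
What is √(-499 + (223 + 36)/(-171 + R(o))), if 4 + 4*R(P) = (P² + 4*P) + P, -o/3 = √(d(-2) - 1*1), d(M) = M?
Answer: √5*√((357821 + 7485*I*√3)/(-143 - 3*I*√3))/5 ≈ 0.0011752 + 22.371*I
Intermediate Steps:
o = -3*I*√3 (o = -3*√(-2 - 1*1) = -3*√(-2 - 1) = -3*I*√3 ≈ -5.1962*I)
R(P) = -1 + P²/4 + 5*P/4 (R(P) = -1 + ((P² + 4*P) + P)/4 = -1 + (P² + 5*P)/4 = -1 + (P²/4 + 5*P/4) = -1 + P²/4 + 5*P/4)
√(-499 + (223 + 36)/(-171 + R(o))) = √(-499 + (223 + 36)/(-171 + (-1 + (-3*I*√3)²/4 + 5*(-3*I*√3)/4))) = √(-499 + 259/(-171 + (-1 + (¼)*(-27) - 15*I*√3/4))) = √(-499 + 259/(-171 + (-1 - 27/4 - 15*I*√3/4))) = √(-499 + 259/(-171 + (-31/4 - 15*I*√3/4))) = √(-499 + 259/(-715/4 - 15*I*√3/4))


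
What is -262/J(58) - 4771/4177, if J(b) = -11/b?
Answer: 63421211/45947 ≈ 1380.3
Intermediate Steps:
-262/J(58) - 4771/4177 = -262/((-11/58)) - 4771/4177 = -262/((-11*1/58)) - 4771*1/4177 = -262/(-11/58) - 4771/4177 = -262*(-58/11) - 4771/4177 = 15196/11 - 4771/4177 = 63421211/45947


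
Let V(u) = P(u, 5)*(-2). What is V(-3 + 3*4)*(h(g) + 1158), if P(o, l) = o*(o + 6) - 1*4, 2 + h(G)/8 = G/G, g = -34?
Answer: -301300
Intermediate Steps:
h(G) = -8 (h(G) = -16 + 8*(G/G) = -16 + 8*1 = -16 + 8 = -8)
P(o, l) = -4 + o*(6 + o) (P(o, l) = o*(6 + o) - 4 = -4 + o*(6 + o))
V(u) = 8 - 12*u - 2*u**2 (V(u) = (-4 + u**2 + 6*u)*(-2) = 8 - 12*u - 2*u**2)
V(-3 + 3*4)*(h(g) + 1158) = (8 - 12*(-3 + 3*4) - 2*(-3 + 3*4)**2)*(-8 + 1158) = (8 - 12*(-3 + 12) - 2*(-3 + 12)**2)*1150 = (8 - 12*9 - 2*9**2)*1150 = (8 - 108 - 2*81)*1150 = (8 - 108 - 162)*1150 = -262*1150 = -301300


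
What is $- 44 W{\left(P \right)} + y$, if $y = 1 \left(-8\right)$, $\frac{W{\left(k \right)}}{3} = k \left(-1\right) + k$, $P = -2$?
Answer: $-8$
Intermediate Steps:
$W{\left(k \right)} = 0$ ($W{\left(k \right)} = 3 \left(k \left(-1\right) + k\right) = 3 \left(- k + k\right) = 3 \cdot 0 = 0$)
$y = -8$
$- 44 W{\left(P \right)} + y = \left(-44\right) 0 - 8 = 0 - 8 = -8$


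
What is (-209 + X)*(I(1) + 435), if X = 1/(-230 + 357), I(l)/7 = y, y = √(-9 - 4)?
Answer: -11545770/127 - 185794*I*√13/127 ≈ -90912.0 - 5274.7*I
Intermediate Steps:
y = I*√13 (y = √(-13) = I*√13 ≈ 3.6056*I)
I(l) = 7*I*√13 (I(l) = 7*(I*√13) = 7*I*√13)
X = 1/127 ≈ 0.0078740
(-209 + X)*(I(1) + 435) = (-209 + 1/127)*(7*I*√13 + 435) = -26542*(435 + 7*I*√13)/127 = -11545770/127 - 185794*I*√13/127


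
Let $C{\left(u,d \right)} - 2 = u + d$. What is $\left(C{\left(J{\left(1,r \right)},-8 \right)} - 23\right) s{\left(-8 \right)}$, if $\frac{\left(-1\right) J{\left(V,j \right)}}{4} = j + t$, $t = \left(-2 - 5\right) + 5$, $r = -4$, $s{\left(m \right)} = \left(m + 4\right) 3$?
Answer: $60$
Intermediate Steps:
$s{\left(m \right)} = 12 + 3 m$ ($s{\left(m \right)} = \left(4 + m\right) 3 = 12 + 3 m$)
$t = -2$ ($t = -7 + 5 = -2$)
$J{\left(V,j \right)} = 8 - 4 j$ ($J{\left(V,j \right)} = - 4 \left(j - 2\right) = - 4 \left(-2 + j\right) = 8 - 4 j$)
$C{\left(u,d \right)} = 2 + d + u$ ($C{\left(u,d \right)} = 2 + \left(u + d\right) = 2 + \left(d + u\right) = 2 + d + u$)
$\left(C{\left(J{\left(1,r \right)},-8 \right)} - 23\right) s{\left(-8 \right)} = \left(\left(2 - 8 + \left(8 - -16\right)\right) - 23\right) \left(12 + 3 \left(-8\right)\right) = \left(\left(2 - 8 + \left(8 + 16\right)\right) - 23\right) \left(12 - 24\right) = \left(\left(2 - 8 + 24\right) - 23\right) \left(-12\right) = \left(18 - 23\right) \left(-12\right) = \left(-5\right) \left(-12\right) = 60$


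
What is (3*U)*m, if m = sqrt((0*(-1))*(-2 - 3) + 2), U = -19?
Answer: -57*sqrt(2) ≈ -80.610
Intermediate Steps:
m = sqrt(2) (m = sqrt(0*(-5) + 2) = sqrt(0 + 2) = sqrt(2) ≈ 1.4142)
(3*U)*m = (3*(-19))*sqrt(2) = -57*sqrt(2)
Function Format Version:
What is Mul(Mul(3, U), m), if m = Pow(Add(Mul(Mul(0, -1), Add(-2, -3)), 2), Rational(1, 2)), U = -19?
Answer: Mul(-57, Pow(2, Rational(1, 2))) ≈ -80.610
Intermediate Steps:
m = Pow(2, Rational(1, 2)) (m = Pow(Add(Mul(0, -5), 2), Rational(1, 2)) = Pow(Add(0, 2), Rational(1, 2)) = Pow(2, Rational(1, 2)) ≈ 1.4142)
Mul(Mul(3, U), m) = Mul(Mul(3, -19), Pow(2, Rational(1, 2))) = Mul(-57, Pow(2, Rational(1, 2)))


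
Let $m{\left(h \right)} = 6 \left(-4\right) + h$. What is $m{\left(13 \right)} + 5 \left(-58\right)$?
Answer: $-301$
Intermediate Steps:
$m{\left(h \right)} = -24 + h$
$m{\left(13 \right)} + 5 \left(-58\right) = \left(-24 + 13\right) + 5 \left(-58\right) = -11 - 290 = -301$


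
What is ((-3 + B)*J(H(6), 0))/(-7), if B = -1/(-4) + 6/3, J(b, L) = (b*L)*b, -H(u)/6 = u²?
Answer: 0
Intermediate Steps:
H(u) = -6*u²
J(b, L) = L*b² (J(b, L) = (L*b)*b = L*b²)
B = 9/4 (B = -1*(-¼) + 6*(⅓) = ¼ + 2 = 9/4 ≈ 2.2500)
((-3 + B)*J(H(6), 0))/(-7) = ((-3 + 9/4)*(0*(-6*6²)²))/(-7) = -(-3)*0*(-6*36)²/28 = -(-3)*0*(-216)²/28 = -(-3)*0*46656/28 = -(-3)*0/28 = -⅐*0 = 0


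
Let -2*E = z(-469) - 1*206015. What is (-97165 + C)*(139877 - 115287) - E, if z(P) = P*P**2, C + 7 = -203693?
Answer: -7449954212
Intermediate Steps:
C = -203700 (C = -7 - 203693 = -203700)
z(P) = P**3
E = 51683862 (E = -((-469)**3 - 1*206015)/2 = -(-103161709 - 206015)/2 = -1/2*(-103367724) = 51683862)
(-97165 + C)*(139877 - 115287) - E = (-97165 - 203700)*(139877 - 115287) - 1*51683862 = -300865*24590 - 51683862 = -7398270350 - 51683862 = -7449954212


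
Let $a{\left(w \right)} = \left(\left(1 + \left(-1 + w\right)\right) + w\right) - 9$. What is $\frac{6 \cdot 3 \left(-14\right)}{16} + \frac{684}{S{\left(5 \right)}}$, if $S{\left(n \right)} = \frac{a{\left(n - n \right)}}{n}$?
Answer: $- \frac{1583}{4} \approx -395.75$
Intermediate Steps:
$a{\left(w \right)} = -9 + 2 w$ ($a{\left(w \right)} = \left(w + w\right) - 9 = 2 w - 9 = -9 + 2 w$)
$S{\left(n \right)} = - \frac{9}{n}$ ($S{\left(n \right)} = \frac{-9 + 2 \left(n - n\right)}{n} = \frac{-9 + 2 \cdot 0}{n} = \frac{-9 + 0}{n} = - \frac{9}{n}$)
$\frac{6 \cdot 3 \left(-14\right)}{16} + \frac{684}{S{\left(5 \right)}} = \frac{6 \cdot 3 \left(-14\right)}{16} + \frac{684}{\left(-9\right) \frac{1}{5}} = 18 \left(-14\right) \frac{1}{16} + \frac{684}{\left(-9\right) \frac{1}{5}} = \left(-252\right) \frac{1}{16} + \frac{684}{- \frac{9}{5}} = - \frac{63}{4} + 684 \left(- \frac{5}{9}\right) = - \frac{63}{4} - 380 = - \frac{1583}{4}$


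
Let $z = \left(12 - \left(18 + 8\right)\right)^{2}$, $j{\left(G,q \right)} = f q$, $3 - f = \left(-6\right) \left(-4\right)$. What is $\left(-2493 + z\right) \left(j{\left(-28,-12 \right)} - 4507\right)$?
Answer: $9773735$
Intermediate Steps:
$f = -21$ ($f = 3 - \left(-6\right) \left(-4\right) = 3 - 24 = -21$)
$j{\left(G,q \right)} = - 21 q$
$z = 196$ ($z = \left(12 - 26\right)^{2} = \left(-14\right)^{2} = 196$)
$\left(-2493 + z\right) \left(j{\left(-28,-12 \right)} - 4507\right) = \left(-2493 + 196\right) \left(\left(-21\right) \left(-12\right) - 4507\right) = - 2297 \left(252 - 4507\right) = \left(-2297\right) \left(-4255\right) = 9773735$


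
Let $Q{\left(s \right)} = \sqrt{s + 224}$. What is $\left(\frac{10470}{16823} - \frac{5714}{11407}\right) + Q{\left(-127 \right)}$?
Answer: $\frac{23304668}{191899961} + \sqrt{97} \approx 9.9703$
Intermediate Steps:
$Q{\left(s \right)} = \sqrt{224 + s}$
$\left(\frac{10470}{16823} - \frac{5714}{11407}\right) + Q{\left(-127 \right)} = \left(\frac{10470}{16823} - \frac{5714}{11407}\right) + \sqrt{224 - 127} = \left(10470 \cdot \frac{1}{16823} - \frac{5714}{11407}\right) + \sqrt{97} = \left(\frac{10470}{16823} - \frac{5714}{11407}\right) + \sqrt{97} = \frac{23304668}{191899961} + \sqrt{97}$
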